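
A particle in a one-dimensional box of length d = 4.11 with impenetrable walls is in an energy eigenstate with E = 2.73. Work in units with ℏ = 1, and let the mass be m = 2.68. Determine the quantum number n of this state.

n = 5

For an infinite well E_n = n²π²ℏ²/(2md²), so n = (d/πℏ)√(2mE).
n = (4.11/π) × √(2 × 2.68 × 2.73) = 5.004 → n = 5.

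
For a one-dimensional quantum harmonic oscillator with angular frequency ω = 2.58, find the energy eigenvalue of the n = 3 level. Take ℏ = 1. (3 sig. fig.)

E = 9.03

Using E_n = (n + ½)ℏω: E_3 = 3.5 × 2.58 = 9.030.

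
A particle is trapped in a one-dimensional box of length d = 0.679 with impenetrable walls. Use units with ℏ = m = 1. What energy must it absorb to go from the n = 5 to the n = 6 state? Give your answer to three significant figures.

ΔE = 118

E_n = n²π²ℏ²/(2md²), so ΔE = (6² − 5²) π²ℏ²/(2md²).
ΔE = 11 × π² / (2 × 1 × 0.679²) = 117.7.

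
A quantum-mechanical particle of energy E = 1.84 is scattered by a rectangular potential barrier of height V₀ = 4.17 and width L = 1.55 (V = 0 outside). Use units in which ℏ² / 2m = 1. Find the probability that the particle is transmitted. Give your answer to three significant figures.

T = 0.0342

Since E < V₀ the interior solution is evanescent with decay constant κ = √(2m(V₀ − E))/ℏ = 1.526.
κL = 2.366, sinh(κL) = 5.280.
The exact tunnelling result is T⁻¹ = 1 + V₀² sinh²(κL) / [4E(V₀ − E)] = 29.27, so T = 0.0342.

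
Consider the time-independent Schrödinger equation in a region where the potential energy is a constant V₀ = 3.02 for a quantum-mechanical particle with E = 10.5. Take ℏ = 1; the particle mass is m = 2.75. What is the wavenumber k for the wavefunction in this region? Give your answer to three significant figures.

With E > V₀ the solution is oscillatory, ψ ∝ e^{±ikx} with k = √(2m(E − V₀))/ℏ.
k = √(2 × 2.75 × 7.48) = 6.414.

k = 6.41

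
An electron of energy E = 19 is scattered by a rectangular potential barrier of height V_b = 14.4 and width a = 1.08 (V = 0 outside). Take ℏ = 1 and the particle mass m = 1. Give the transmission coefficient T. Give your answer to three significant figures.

Above the barrier the interior wavenumber is k₂ = √(2m(E − V_b))/ℏ = 3.033, giving phase k₂a = 3.276.
T = [1 + V_b² sin²(k₂a) / (4E(E − V_b))]⁻¹ = 1/1.011 = 0.989.

T = 0.989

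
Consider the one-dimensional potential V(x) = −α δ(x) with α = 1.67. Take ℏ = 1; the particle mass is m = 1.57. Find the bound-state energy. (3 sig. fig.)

E = -2.19

The bound state is ψ(x) = √κ e^{−κ|x|}. The derivative jump ψ'(0⁺) − ψ'(0⁻) = −(2mα/ℏ²)ψ(0) fixes κ = mα/ℏ² = 2.622.
Then E = −ℏ²κ²/(2m) = −mα²/(2ℏ²) = -2.189.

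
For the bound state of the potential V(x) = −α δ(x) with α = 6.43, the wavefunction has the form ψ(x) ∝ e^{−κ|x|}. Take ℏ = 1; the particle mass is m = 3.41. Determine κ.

Integrate −(ℏ²/2m)ψ'' − αδ(x)ψ = Eψ from −ε to +ε: the ψ'' term gives ψ'(0⁺) − ψ'(0⁻) and the δ term gives −(2mα/ℏ²)ψ(0).
With ψ ∝ e^{−κ|x|} this yields −2κ = −2mα/ℏ², so κ = mα/ℏ² = 21.93.

κ = 21.9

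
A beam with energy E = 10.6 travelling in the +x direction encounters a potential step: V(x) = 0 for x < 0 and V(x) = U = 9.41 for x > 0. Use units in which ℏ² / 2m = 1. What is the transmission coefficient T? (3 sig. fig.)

T = 0.752

The wavenumbers are k₁ = √(2mE)/ℏ = 3.256 on the left and k₂ = √(2m(E − U))/ℏ = 1.091 on the right.
Matching ψ and ψ′ at x = 0 gives r = (k₁ − k₂)/(k₁ + k₂), so R = r² = 0.2481 and T = 1 − R = 0.7519.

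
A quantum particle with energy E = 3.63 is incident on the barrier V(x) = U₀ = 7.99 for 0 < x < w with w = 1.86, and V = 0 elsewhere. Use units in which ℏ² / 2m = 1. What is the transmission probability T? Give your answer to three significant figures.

Since E < U₀ the interior solution is evanescent with decay constant κ = √(2m(U₀ − E))/ℏ = 2.088.
κw = 3.884, sinh(κw) = 24.29.
Matching ψ, ψ′ at both faces gives T = [1 + U₀² sinh²(κw) / (4E(U₀ − E))]⁻¹ = 1/596.2 = 0.00168.

T = 0.00168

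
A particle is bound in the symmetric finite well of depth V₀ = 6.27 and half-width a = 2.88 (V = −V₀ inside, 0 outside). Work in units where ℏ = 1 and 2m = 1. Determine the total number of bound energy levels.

The dimensionless depth is z₀ = a√(2mV₀)/ℏ = 2.88 × √(6.270) = 7.212.
The even/odd transcendental equations gain one root per π/2 in z₀, giving N = 1 + ⌊2z₀/π⌋ = 1 + ⌊4.591⌋ = 5.

N = 5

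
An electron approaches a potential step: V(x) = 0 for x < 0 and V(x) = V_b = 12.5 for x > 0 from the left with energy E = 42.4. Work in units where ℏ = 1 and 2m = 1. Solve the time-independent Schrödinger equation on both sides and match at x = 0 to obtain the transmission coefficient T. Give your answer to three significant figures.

On each side the TISE gives plane waves with k = √(2m(E − V))/ℏ: k₁ = √(2·½·42.4) = 6.512, k₂ = √(2·½·29.9) = 5.468.
Continuity of ψ and ψ′ at the step yields the reflection amplitude r = (k₁ − k₂)/(k₁ + k₂) = 0.08710; thus R = |r|² = 0.007587, T = 0.9924.

T = 0.992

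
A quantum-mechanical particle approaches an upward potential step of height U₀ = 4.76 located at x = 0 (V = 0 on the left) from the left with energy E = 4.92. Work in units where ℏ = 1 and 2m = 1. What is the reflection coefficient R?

The wavenumbers are k₁ = √(2mE)/ℏ = 2.218 on the left and k₂ = √(2m(E − U₀))/ℏ = 0.4000 on the right.
Continuity of ψ and ψ′ at the step yields the reflection amplitude r = (k₁ − k₂)/(k₁ + k₂) = 0.6944; thus R = |r|² = 0.4822, T = 0.5178.

R = 0.482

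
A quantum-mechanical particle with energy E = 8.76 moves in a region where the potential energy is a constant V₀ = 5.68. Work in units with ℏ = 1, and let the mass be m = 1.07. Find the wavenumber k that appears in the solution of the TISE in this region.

With E > V₀ the solution is oscillatory, ψ ∝ e^{±ikx} with k = √(2m(E − V₀))/ℏ.
k = √(2 × 1.07 × 3.08) = 2.567.

k = 2.57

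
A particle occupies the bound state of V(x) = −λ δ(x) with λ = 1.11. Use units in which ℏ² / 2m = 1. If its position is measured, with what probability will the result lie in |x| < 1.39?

The normalised bound state is ψ = √κ e^{−κ|x|} with κ = mλ/ℏ² = 0.5550.
P(|x| < d) = ∫_{−d}^{d} κ e^{−2κ|x|} dx = 1 − e^{−2κd} = 1 − e^{−1.543} = 0.7862.

P = 0.786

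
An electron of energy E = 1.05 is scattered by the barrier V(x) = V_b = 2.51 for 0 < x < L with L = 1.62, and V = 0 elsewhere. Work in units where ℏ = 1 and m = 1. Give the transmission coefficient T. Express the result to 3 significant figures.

Since E < V_b the interior solution is evanescent with decay constant κ = √(2m(V_b − E))/ℏ = 1.709.
κL = 2.768, sinh(κL) = 7.934.
Matching ψ, ψ′ at both faces gives T = [1 + V_b² sinh²(κL) / (4E(V_b − E))]⁻¹ = 1/65.67 = 0.0152.

T = 0.0152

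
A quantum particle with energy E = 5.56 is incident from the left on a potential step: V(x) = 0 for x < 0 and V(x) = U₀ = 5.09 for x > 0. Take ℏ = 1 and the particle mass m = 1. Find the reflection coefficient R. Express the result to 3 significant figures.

R = 0.302

The wavenumbers are k₁ = √(2mE)/ℏ = 3.335 on the left and k₂ = √(2m(E − U₀))/ℏ = 0.9695 on the right.
Continuity of ψ and ψ′ at the step yields the reflection amplitude r = (k₁ − k₂)/(k₁ + k₂) = 0.5495; thus R = |r|² = 0.3019, T = 0.6981.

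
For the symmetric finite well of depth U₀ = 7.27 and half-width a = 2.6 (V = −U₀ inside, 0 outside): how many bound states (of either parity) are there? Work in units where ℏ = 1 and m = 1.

N = 7

Define the well-strength parameter z₀ = (a/ℏ)√(2mU₀) = 2.6 × √(2·1·7.27) = 9.914.
The even/odd transcendental equations gain one root per π/2 in z₀, giving N = 1 + ⌊2z₀/π⌋ = 1 + ⌊6.312⌋ = 7.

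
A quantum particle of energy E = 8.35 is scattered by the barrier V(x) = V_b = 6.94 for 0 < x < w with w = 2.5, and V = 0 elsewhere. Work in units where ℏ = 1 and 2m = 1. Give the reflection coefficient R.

R = 0.0294

E > V_b: inside the barrier k₂ = √(2m(E − V_b))/ℏ = 1.187, k₂w = 2.969.
T = [1 + V_b² sin²(k₂w) / (4E(E − V_b))]⁻¹ = 1/1.030 = 0.971.
R = 1 − T = 0.0294.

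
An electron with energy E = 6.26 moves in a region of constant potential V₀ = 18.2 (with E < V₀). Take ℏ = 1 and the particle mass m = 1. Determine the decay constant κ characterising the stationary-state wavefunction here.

κ = 4.89

Since E < V₀ the TISE in this region is ψ'' = κ²ψ with κ = √(2m(V₀ − E))/ℏ.
κ = √(2 × 1 × 11.94) = 4.887.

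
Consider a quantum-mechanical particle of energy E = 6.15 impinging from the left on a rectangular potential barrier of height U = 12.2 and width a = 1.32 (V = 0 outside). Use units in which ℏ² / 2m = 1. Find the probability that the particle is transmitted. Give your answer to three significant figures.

E < U: inside the barrier ψ ∝ e^{±κx} with κ = √(2m(U − E))/ℏ = 2.460.
κa = 3.247, sinh(κa) = 12.83.
The exact tunnelling result is T⁻¹ = 1 + U² sinh²(κa) / [4E(U − E)] = 165.7, so T = 0.00603.

T = 0.00603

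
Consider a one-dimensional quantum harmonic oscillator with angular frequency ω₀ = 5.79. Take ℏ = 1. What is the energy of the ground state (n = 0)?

E = 2.90

Using E_n = (n + ½)ℏω₀: E_0 = 0.5 × 5.79 = 2.895.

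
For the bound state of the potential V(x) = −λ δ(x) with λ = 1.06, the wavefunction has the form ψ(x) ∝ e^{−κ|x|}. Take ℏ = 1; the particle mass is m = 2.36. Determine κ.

Integrating the TISE across x = 0 gives the cusp condition ψ'(0⁺) − ψ'(0⁻) = −(2mλ/ℏ²)ψ(0).
With ψ ∝ e^{−κ|x|} this yields −2κ = −2mλ/ℏ², so κ = mλ/ℏ² = 2.502.

κ = 2.50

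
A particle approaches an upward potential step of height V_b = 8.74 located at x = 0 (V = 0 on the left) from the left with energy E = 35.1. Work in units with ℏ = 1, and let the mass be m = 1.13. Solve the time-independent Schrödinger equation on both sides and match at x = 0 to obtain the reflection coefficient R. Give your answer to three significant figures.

The wavenumbers are k₁ = √(2mE)/ℏ = 8.907 on the left and k₂ = √(2m(E − V_b))/ℏ = 7.718 on the right.
Matching ψ and ψ′ at x = 0 gives r = (k₁ − k₂)/(k₁ + k₂), so R = r² = 0.005107 and T = 1 − R = 0.9949.

R = 0.00511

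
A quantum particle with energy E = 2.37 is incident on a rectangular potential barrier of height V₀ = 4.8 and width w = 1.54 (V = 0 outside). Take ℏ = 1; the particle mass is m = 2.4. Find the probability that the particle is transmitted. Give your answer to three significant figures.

T = 0.000108

E < V₀: inside the barrier ψ ∝ e^{±κx} with κ = √(2m(V₀ − E))/ℏ = 3.415.
κw = 5.260, sinh(κw) = 96.19.
Matching ψ, ψ′ at both faces gives T = [1 + V₀² sinh²(κw) / (4E(V₀ − E))]⁻¹ = 1/9255 = 0.000108.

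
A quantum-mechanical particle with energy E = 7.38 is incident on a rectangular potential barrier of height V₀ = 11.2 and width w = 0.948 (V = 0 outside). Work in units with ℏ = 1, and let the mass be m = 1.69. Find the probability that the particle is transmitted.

E < V₀: inside the barrier ψ ∝ e^{±κx} with κ = √(2m(V₀ − E))/ℏ = 3.593.
κw = 3.406, sinh(κw) = 15.06.
Matching ψ, ψ′ at both faces gives T = [1 + V₀² sinh²(κw) / (4E(V₀ − E))]⁻¹ = 1/253.4 = 0.00395.

T = 0.00395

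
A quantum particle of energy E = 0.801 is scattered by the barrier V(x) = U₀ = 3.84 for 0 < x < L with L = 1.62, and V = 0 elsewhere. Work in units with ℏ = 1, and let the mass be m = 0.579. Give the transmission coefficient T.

T = 0.00605

Since E < U₀ the interior solution is evanescent with decay constant κ = √(2m(U₀ − E))/ℏ = 1.876.
κL = 3.039, sinh(κL) = 10.42.
Matching ψ, ψ′ at both faces gives T = [1 + U₀² sinh²(κL) / (4E(U₀ − E))]⁻¹ = 1/165.4 = 0.00605.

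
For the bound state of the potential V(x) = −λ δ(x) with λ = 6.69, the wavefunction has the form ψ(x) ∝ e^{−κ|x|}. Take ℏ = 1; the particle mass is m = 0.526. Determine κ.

Integrating the TISE across x = 0 gives the cusp condition ψ'(0⁺) − ψ'(0⁻) = −(2mλ/ℏ²)ψ(0).
With ψ ∝ e^{−κ|x|} this yields −2κ = −2mλ/ℏ², so κ = mλ/ℏ² = 3.519.

κ = 3.52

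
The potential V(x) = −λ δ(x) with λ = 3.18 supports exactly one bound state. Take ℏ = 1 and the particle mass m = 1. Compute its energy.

E = -5.06

For x ≠ 0 the bound state is ψ ∝ e^{−κ|x|}; integrating the TISE across the delta gives the cusp condition 2κ = 2mλ/ℏ², so κ = 3.180.
Then E = −ℏ²κ²/(2m) = −mλ²/(2ℏ²) = -5.056.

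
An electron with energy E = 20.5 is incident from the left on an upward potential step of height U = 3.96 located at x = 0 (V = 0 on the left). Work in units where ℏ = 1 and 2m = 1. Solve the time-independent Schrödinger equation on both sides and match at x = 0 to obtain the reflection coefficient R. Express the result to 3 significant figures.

R = 0.00287

On each side the TISE gives plane waves with k = √(2m(E − V))/ℏ: k₁ = √(2·½·20.5) = 4.528, k₂ = √(2·½·16.54) = 4.067.
Continuity of ψ and ψ′ at the step yields the reflection amplitude r = (k₁ − k₂)/(k₁ + k₂) = 0.05361; thus R = |r|² = 0.002874, T = 0.9971.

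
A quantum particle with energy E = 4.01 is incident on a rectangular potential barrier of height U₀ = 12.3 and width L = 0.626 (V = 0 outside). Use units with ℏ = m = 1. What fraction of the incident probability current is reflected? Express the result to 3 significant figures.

E < U₀: inside the barrier ψ ∝ e^{±κx} with κ = √(2m(U₀ − E))/ℏ = 4.072.
κL = 2.549, sinh(κL) = 6.358.
Matching ψ, ψ′ at both faces gives T = [1 + U₀² sinh²(κL) / (4E(U₀ − E))]⁻¹ = 1/46.99 = 0.0213.
R = 1 − T = 0.979.

R = 0.979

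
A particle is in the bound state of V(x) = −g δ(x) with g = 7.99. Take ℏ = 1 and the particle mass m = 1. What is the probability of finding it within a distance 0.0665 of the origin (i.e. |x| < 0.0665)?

The normalised bound state is ψ = √κ e^{−κ|x|} with κ = mg/ℏ² = 7.990.
P(|x| < d) = ∫_{−d}^{d} κ e^{−2κ|x|} dx = 1 − e^{−2κd} = 1 − e^{−1.063} = 0.6545.

P = 0.654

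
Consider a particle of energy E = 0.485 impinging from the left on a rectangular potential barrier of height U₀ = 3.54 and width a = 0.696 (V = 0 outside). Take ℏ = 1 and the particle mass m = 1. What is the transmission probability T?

Since E < U₀ the interior solution is evanescent with decay constant κ = √(2m(U₀ − E))/ℏ = 2.472.
κa = 1.720, sinh(κa) = 2.704.
The exact tunnelling result is T⁻¹ = 1 + U₀² sinh²(κa) / [4E(U₀ − E)] = 16.46, so T = 0.0608.

T = 0.0608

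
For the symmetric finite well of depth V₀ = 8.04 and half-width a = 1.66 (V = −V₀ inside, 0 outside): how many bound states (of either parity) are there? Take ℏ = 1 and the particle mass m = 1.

N = 5

Define the well-strength parameter z₀ = (a/ℏ)√(2mV₀) = 1.66 × √(2·1·8.04) = 6.657.
A new bound state (alternating even/odd) appears each time z₀ passes a multiple of π/2, so N = ⌊2z₀/π⌋ + 1 = ⌊4.238⌋ + 1 = 5.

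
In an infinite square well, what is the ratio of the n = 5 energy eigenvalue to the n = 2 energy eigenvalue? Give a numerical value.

E_n = n²π²ℏ²/(2mL²) so the ratio is n₂²/n₁² = 25/4 = 6.25.

6.25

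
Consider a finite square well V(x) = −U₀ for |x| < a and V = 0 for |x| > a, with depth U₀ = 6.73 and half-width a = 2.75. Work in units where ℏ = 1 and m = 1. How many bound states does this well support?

The dimensionless depth is z₀ = a√(2mU₀)/ℏ = 2.75 × √(13.46) = 10.09.
The even/odd transcendental equations gain one root per π/2 in z₀, giving N = 1 + ⌊2z₀/π⌋ = 1 + ⌊6.423⌋ = 7.

N = 7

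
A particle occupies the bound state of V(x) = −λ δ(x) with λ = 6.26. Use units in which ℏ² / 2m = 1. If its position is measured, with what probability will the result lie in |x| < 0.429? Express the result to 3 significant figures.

The normalised bound state is ψ = √κ e^{−κ|x|} with κ = mλ/ℏ² = 3.130.
P(|x| < d) = ∫_{−d}^{d} κ e^{−2κ|x|} dx = 1 − e^{−2κd} = 1 − e^{−2.686} = 0.9318.

P = 0.932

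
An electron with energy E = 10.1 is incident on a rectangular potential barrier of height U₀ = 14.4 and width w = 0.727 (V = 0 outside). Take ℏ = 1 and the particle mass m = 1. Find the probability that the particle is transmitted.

Since E < U₀ the interior solution is evanescent with decay constant κ = √(2m(U₀ − E))/ℏ = 2.933.
κw = 2.132, sinh(κw) = 4.156.
The exact tunnelling result is T⁻¹ = 1 + U₀² sinh²(κw) / [4E(U₀ − E)] = 21.62, so T = 0.0462.

T = 0.0462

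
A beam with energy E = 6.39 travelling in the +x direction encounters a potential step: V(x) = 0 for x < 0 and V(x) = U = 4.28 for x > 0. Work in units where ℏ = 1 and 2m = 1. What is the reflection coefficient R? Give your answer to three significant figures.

The wavenumbers are k₁ = √(2mE)/ℏ = 2.528 on the left and k₂ = √(2m(E − U))/ℏ = 1.453 on the right.
Matching ψ and ψ′ at x = 0 gives r = (k₁ − k₂)/(k₁ + k₂), so R = r² = 0.07297 and T = 1 − R = 0.9270.

R = 0.0730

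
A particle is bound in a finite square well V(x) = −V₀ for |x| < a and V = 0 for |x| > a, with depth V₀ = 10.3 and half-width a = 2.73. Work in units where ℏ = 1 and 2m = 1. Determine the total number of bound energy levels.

N = 6

The dimensionless depth is z₀ = a√(2mV₀)/ℏ = 2.73 × √(10.30) = 8.762.
A new bound state (alternating even/odd) appears each time z₀ passes a multiple of π/2, so N = ⌊2z₀/π⌋ + 1 = ⌊5.578⌋ + 1 = 6.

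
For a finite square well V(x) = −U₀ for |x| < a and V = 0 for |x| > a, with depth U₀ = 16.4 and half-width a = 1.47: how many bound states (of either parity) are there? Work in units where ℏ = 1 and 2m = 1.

N = 4

Define the well-strength parameter z₀ = (a/ℏ)√(2mU₀) = 1.47 × √(2·0.5·16.4) = 5.953.
A new bound state (alternating even/odd) appears each time z₀ passes a multiple of π/2, so N = ⌊2z₀/π⌋ + 1 = ⌊3.790⌋ + 1 = 4.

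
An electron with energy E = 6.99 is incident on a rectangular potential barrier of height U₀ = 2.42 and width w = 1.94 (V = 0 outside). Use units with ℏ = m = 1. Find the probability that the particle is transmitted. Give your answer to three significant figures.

E > U₀: inside the barrier k₂ = √(2m(E − U₀))/ℏ = 3.023, k₂w = 5.865.
T = [1 + U₀² sin²(k₂w) / (4E(E − U₀))]⁻¹ = 1/1.008 = 0.993.

T = 0.993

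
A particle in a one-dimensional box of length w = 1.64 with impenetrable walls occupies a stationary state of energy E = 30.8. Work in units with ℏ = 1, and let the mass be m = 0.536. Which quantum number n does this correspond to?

For an infinite well E_n = n²π²ℏ²/(2mw²), so n = (w/πℏ)√(2mE).
n = (1.64/π) × √(2 × 0.536 × 30.8) = 3.000 → n = 3.

n = 3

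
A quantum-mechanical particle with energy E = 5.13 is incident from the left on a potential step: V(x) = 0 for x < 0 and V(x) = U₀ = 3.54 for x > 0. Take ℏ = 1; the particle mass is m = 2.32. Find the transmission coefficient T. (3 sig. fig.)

On each side the TISE gives plane waves with k = √(2m(E − V))/ℏ: k₁ = √(2·2.32·5.13) = 4.879, k₂ = √(2·2.32·1.59) = 2.716.
Matching ψ and ψ′ at x = 0 gives r = (k₁ − k₂)/(k₁ + k₂), so R = r² = 0.08108 and T = 1 − R = 0.9189.

T = 0.919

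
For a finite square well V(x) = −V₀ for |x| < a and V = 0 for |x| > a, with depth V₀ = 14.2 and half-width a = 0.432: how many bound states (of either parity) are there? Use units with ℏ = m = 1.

N = 2

The dimensionless depth is z₀ = a√(2mV₀)/ℏ = 0.432 × √(28.40) = 2.302.
A new bound state (alternating even/odd) appears each time z₀ passes a multiple of π/2, so N = ⌊2z₀/π⌋ + 1 = ⌊1.466⌋ + 1 = 2.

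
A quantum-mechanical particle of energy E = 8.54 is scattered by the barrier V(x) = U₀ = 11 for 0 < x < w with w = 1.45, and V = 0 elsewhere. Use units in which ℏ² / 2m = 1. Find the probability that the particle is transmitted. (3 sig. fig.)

T = 0.0292

Since E < U₀ the interior solution is evanescent with decay constant κ = √(2m(U₀ − E))/ℏ = 1.568.
κw = 2.274, sinh(κw) = 4.809.
Matching ψ, ψ′ at both faces gives T = [1 + U₀² sinh²(κw) / (4E(U₀ − E))]⁻¹ = 1/34.30 = 0.0292.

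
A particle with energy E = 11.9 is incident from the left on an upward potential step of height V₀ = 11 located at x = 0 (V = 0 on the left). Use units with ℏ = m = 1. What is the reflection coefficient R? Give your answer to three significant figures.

On each side the TISE gives plane waves with k = √(2m(E − V))/ℏ: k₁ = √(2·1·11.9) = 4.879, k₂ = √(2·1·0.9) = 1.342.
Continuity of ψ and ψ′ at the step yields the reflection amplitude r = (k₁ − k₂)/(k₁ + k₂) = 0.5686; thus R = |r|² = 0.3233, T = 0.6767.

R = 0.323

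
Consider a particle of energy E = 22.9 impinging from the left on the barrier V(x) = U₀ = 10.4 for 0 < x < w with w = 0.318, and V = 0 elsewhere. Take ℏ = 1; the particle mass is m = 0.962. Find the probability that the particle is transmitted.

E > U₀: inside the barrier k₂ = √(2m(E − U₀))/ℏ = 4.904, k₂w = 1.559.
T = [1 + U₀² sin²(k₂w) / (4E(E − U₀))]⁻¹ = 1/1.094 = 0.914.

T = 0.914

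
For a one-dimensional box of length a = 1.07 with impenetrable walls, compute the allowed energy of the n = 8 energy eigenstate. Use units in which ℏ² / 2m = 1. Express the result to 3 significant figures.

E = 552

Requiring ψ(0) = ψ(a) = 0 quantises k = nπ/a, hence E_n = ℏ²k²/2m = n²π²ℏ²/(2ma²).
E_8 = 8² × π² / (2 × 0.5 × 1.07²) = 551.7.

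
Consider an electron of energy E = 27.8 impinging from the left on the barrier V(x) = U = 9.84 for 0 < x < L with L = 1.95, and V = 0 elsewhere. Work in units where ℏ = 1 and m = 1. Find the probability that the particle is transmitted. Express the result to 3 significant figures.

T = 0.972

E > U: inside the barrier k₂ = √(2m(E − U))/ℏ = 5.993, k₂L = 11.69.
Matching at both interfaces gives T⁻¹ = 1 + U² sin²(k₂L) / [4E(E − U)] = 1.029, hence T = 0.972.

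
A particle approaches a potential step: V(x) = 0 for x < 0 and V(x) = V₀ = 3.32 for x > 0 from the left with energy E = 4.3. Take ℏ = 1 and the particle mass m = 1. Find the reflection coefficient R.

R = 0.125

On each side the TISE gives plane waves with k = √(2m(E − V))/ℏ: k₁ = √(2·1·4.3) = 2.933, k₂ = √(2·1·0.98) = 1.400.
Matching ψ and ψ′ at x = 0 gives r = (k₁ − k₂)/(k₁ + k₂), so R = r² = 0.1251 and T = 1 − R = 0.8749.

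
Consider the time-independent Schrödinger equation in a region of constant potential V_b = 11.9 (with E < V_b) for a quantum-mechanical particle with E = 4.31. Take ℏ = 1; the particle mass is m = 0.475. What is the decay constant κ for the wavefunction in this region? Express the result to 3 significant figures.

κ = 2.69

Since E < V_b the TISE in this region is ψ'' = κ²ψ with κ = √(2m(V_b − E))/ℏ.
κ = √(2 × 0.475 × 7.59) = 2.685.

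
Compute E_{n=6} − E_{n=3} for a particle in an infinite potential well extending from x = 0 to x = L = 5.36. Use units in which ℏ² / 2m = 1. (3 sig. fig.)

E_n = n²π²ℏ²/(2mL²), so ΔE = (6² − 3²) π²ℏ²/(2mL²).
ΔE = 27 × π² / (2 × 0.5 × 5.36²) = 9.275.

ΔE = 9.28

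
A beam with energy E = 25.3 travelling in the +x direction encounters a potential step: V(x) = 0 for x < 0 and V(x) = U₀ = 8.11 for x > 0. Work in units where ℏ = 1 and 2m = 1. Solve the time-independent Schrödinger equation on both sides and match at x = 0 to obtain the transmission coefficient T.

On each side the TISE gives plane waves with k = √(2m(E − V))/ℏ: k₁ = √(2·½·25.3) = 5.030, k₂ = √(2·½·17.19) = 4.146.
Continuity of ψ and ψ′ at the step yields the reflection amplitude r = (k₁ − k₂)/(k₁ + k₂) = 0.09632; thus R = |r|² = 0.009277, T = 0.9907.

T = 0.991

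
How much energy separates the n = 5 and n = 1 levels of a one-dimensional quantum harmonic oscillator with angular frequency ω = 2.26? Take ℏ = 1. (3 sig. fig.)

E_n = ℏω(n + ½), so ΔE = (5 − 1) ℏω = 4 × 2.26 = 9.040.

ΔE = 9.04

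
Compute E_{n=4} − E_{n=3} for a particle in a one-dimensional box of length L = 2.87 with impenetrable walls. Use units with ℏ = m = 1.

ΔE = 4.19

E_n = n²π²ℏ²/(2mL²), so ΔE = (4² − 3²) π²ℏ²/(2mL²).
ΔE = 7 × π² / (2 × 1 × 2.87²) = 4.194.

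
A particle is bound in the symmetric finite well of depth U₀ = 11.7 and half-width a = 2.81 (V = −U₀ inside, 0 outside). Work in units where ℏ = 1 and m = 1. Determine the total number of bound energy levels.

The dimensionless depth is z₀ = a√(2mU₀)/ℏ = 2.81 × √(23.40) = 13.59.
The even/odd transcendental equations gain one root per π/2 in z₀, giving N = 1 + ⌊2z₀/π⌋ = 1 + ⌊8.654⌋ = 9.

N = 9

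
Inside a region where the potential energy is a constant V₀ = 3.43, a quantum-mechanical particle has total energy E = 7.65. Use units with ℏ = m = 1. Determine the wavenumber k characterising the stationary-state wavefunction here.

With E > V₀ the solution is oscillatory, ψ ∝ e^{±ikx} with k = √(2m(E − V₀))/ℏ.
k = √(2 × 1 × 4.22) = 2.905.

k = 2.91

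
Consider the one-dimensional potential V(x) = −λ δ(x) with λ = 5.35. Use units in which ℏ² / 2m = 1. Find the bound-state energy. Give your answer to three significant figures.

E = -7.16

The bound state is ψ(x) = √κ e^{−κ|x|}. The derivative jump ψ'(0⁺) − ψ'(0⁻) = −(2mλ/ℏ²)ψ(0) fixes κ = mλ/ℏ² = 2.675.
Then E = −ℏ²κ²/(2m) = −mλ²/(2ℏ²) = -7.156.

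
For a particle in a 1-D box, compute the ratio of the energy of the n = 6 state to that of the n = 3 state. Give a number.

Since E_n ∝ n², the ratio is (6/3)² = 4.

4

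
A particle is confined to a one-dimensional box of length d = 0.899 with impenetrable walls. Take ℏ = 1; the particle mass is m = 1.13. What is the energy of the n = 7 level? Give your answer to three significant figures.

E = 265

Requiring ψ(0) = ψ(d) = 0 quantises k = nπ/d, hence E_n = ℏ²k²/2m = n²π²ℏ²/(2md²).
E_7 = 7² × π² / (2 × 1.13 × 0.899²) = 264.8.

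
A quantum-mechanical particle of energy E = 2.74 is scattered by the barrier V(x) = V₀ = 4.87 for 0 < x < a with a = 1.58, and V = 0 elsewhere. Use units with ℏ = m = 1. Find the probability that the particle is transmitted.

T = 0.00577

E < V₀: inside the barrier ψ ∝ e^{±κx} with κ = √(2m(V₀ − E))/ℏ = 2.064.
κa = 3.261, sinh(κa) = 13.02.
Matching ψ, ψ′ at both faces gives T = [1 + V₀² sinh²(κa) / (4E(V₀ − E))]⁻¹ = 1/173.2 = 0.00577.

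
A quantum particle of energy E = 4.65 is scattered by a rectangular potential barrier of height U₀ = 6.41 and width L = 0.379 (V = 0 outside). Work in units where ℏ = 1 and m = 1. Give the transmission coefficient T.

T = 0.572

Since E < U₀ the interior solution is evanescent with decay constant κ = √(2m(U₀ − E))/ℏ = 1.876.
κL = 0.7111, sinh(κL) = 0.7725.
The exact tunnelling result is T⁻¹ = 1 + U₀² sinh²(κL) / [4E(U₀ − E)] = 1.749, so T = 0.572.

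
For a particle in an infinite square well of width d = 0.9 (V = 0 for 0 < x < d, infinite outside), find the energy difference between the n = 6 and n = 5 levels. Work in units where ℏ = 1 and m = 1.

ΔE = 67.0

E_n = n²π²ℏ²/(2md²), so ΔE = (6² − 5²) π²ℏ²/(2md²).
ΔE = 11 × π² / (2 × 1 × 0.9²) = 67.02.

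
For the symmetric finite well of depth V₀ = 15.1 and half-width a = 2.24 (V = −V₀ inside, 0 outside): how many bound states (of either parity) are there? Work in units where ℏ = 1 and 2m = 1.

N = 6

Define the well-strength parameter z₀ = (a/ℏ)√(2mV₀) = 2.24 × √(2·0.5·15.1) = 8.704.
A new bound state (alternating even/odd) appears each time z₀ passes a multiple of π/2, so N = ⌊2z₀/π⌋ + 1 = ⌊5.541⌋ + 1 = 6.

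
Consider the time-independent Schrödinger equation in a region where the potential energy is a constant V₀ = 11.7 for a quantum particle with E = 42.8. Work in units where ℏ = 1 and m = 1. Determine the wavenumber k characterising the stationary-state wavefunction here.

With E > V₀ the solution is oscillatory, ψ ∝ e^{±ikx} with k = √(2m(E − V₀))/ℏ.
k = √(2 × 1 × 31.1) = 7.887.

k = 7.89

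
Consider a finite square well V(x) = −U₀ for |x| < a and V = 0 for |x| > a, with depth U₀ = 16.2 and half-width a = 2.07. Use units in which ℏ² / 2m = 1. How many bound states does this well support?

N = 6

The dimensionless depth is z₀ = a√(2mU₀)/ℏ = 2.07 × √(16.20) = 8.332.
The even/odd transcendental equations gain one root per π/2 in z₀, giving N = 1 + ⌊2z₀/π⌋ = 1 + ⌊5.304⌋ = 6.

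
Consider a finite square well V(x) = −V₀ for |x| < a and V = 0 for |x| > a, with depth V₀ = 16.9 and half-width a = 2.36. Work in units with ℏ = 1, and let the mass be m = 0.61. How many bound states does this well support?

The dimensionless depth is z₀ = a√(2mV₀)/ℏ = 2.36 × √(20.62) = 10.72.
A new bound state (alternating even/odd) appears each time z₀ passes a multiple of π/2, so N = ⌊2z₀/π⌋ + 1 = ⌊6.822⌋ + 1 = 7.

N = 7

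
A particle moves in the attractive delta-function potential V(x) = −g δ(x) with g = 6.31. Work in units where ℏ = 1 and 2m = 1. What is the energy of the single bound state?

E = -9.95

For x ≠ 0 the bound state is ψ ∝ e^{−κ|x|}; integrating the TISE across the delta gives the cusp condition 2κ = 2mg/ℏ², so κ = 3.155.
Then E = −ℏ²κ²/(2m) = −mg²/(2ℏ²) = -9.954.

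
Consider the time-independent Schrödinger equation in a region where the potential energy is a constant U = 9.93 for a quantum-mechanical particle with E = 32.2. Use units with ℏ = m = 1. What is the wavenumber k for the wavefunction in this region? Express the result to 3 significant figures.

k = 6.67

With E > U the solution is oscillatory, ψ ∝ e^{±ikx} with k = √(2m(E − U))/ℏ.
k = √(2 × 1 × 22.27) = 6.674.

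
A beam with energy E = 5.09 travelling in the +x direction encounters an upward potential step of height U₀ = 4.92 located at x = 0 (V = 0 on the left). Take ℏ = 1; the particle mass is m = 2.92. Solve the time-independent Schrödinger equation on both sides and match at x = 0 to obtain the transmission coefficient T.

T = 0.523

On each side the TISE gives plane waves with k = √(2m(E − V))/ℏ: k₁ = √(2·2.92·5.09) = 5.452, k₂ = √(2·2.92·0.17) = 0.9964.
Continuity of ψ and ψ′ at the step yields the reflection amplitude r = (k₁ − k₂)/(k₁ + k₂) = 0.6910; thus R = |r|² = 0.4774, T = 0.5226.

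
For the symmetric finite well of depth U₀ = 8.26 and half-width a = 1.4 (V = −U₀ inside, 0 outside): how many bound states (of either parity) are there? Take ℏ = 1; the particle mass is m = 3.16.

The dimensionless depth is z₀ = a√(2mU₀)/ℏ = 1.4 × √(52.20) = 10.12.
A new bound state (alternating even/odd) appears each time z₀ passes a multiple of π/2, so N = ⌊2z₀/π⌋ + 1 = ⌊6.440⌋ + 1 = 7.

N = 7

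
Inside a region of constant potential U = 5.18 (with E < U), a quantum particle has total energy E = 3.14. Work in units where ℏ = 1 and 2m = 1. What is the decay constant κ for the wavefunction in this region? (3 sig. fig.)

κ = 1.43

Since E < U the TISE in this region is ψ'' = κ²ψ with κ = √(2m(U − E))/ℏ.
κ = √(2 × 0.5 × 2.04) = 1.428.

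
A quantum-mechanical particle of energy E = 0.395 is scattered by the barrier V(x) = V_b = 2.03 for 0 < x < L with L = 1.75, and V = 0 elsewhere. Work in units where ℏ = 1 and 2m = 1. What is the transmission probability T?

Since E < V_b the interior solution is evanescent with decay constant κ = √(2m(V_b − E))/ℏ = 1.279.
κL = 2.238, sinh(κL) = 4.632.
Matching ψ, ψ′ at both faces gives T = [1 + V_b² sinh²(κL) / (4E(V_b − E))]⁻¹ = 1/35.23 = 0.0284.

T = 0.0284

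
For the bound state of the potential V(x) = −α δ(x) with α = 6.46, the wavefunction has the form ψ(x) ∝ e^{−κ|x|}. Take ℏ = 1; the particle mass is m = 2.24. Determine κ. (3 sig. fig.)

Integrate −(ℏ²/2m)ψ'' − αδ(x)ψ = Eψ from −ε to +ε: the ψ'' term gives ψ'(0⁺) − ψ'(0⁻) and the δ term gives −(2mα/ℏ²)ψ(0).
With ψ ∝ e^{−κ|x|} this yields −2κ = −2mα/ℏ², so κ = mα/ℏ² = 14.47.

κ = 14.5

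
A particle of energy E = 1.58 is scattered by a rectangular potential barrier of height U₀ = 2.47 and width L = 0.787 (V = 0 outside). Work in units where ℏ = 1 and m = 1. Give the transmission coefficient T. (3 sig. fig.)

Since E < U₀ the interior solution is evanescent with decay constant κ = √(2m(U₀ − E))/ℏ = 1.334.
κL = 1.050, sinh(κL) = 1.254.
The exact tunnelling result is T⁻¹ = 1 + U₀² sinh²(κL) / [4E(U₀ − E)] = 2.705, so T = 0.370.

T = 0.370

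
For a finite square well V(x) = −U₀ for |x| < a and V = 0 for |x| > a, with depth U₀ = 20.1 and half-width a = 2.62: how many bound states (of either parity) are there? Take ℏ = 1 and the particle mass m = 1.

N = 11

Define the well-strength parameter z₀ = (a/ℏ)√(2mU₀) = 2.62 × √(2·1·20.1) = 16.61.
The even/odd transcendental equations gain one root per π/2 in z₀, giving N = 1 + ⌊2z₀/π⌋ = 1 + ⌊10.58⌋ = 11.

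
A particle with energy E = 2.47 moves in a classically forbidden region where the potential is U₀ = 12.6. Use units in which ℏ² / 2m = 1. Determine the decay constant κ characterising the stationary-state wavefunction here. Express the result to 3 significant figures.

Since E < U₀ the TISE in this region is ψ'' = κ²ψ with κ = √(2m(U₀ − E))/ℏ.
κ = √(2 × 0.5 × 10.13) = 3.183.

κ = 3.18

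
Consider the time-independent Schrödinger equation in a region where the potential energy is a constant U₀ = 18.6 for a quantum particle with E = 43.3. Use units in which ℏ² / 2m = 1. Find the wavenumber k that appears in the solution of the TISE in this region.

k = 4.97

With E > U₀ the solution is oscillatory, ψ ∝ e^{±ikx} with k = √(2m(E − U₀))/ℏ.
k = √(2 × 0.5 × 24.7) = 4.970.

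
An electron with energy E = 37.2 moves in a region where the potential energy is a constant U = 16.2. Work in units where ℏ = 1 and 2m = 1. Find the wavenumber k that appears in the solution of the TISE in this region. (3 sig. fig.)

With E > U the solution is oscillatory, ψ ∝ e^{±ikx} with k = √(2m(E − U))/ℏ.
k = √(2 × 0.5 × 21) = 4.583.

k = 4.58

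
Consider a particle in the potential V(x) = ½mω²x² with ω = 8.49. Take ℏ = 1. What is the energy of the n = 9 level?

E = 80.7

The oscillator eigenvalues are E_n = ℏω(n + ½), so E_9 = 8.49 × 9.5 = 80.66.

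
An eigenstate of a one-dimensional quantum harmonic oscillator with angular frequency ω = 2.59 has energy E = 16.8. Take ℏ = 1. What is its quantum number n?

n = 6

E_n = ℏω(n + ½) ⇒ n = E/(ℏω) − ½ = 16.8/2.59 − 0.5 = 5.986 → n = 6.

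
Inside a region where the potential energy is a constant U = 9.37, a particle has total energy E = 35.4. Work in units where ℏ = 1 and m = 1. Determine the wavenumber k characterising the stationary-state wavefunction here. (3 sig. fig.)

With E > U the solution is oscillatory, ψ ∝ e^{±ikx} with k = √(2m(E − U))/ℏ.
k = √(2 × 1 × 26.03) = 7.215.

k = 7.22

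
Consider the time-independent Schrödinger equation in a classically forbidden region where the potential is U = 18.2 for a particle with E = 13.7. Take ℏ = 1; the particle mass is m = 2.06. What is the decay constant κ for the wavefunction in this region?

Since E < U the TISE in this region is ψ'' = κ²ψ with κ = √(2m(U − E))/ℏ.
κ = √(2 × 2.06 × 4.5) = 4.306.

κ = 4.31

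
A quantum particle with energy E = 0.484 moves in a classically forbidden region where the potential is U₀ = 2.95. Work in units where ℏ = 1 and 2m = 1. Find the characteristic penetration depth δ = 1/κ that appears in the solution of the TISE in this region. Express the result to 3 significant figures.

Since E < U₀ the TISE in this region is ψ'' = κ²ψ with κ = √(2m(U₀ − E))/ℏ.
κ = √(2 × 0.5 × 2.466) = 1.570. The penetration depth is δ = 1/κ = 0.637.

δ = 0.637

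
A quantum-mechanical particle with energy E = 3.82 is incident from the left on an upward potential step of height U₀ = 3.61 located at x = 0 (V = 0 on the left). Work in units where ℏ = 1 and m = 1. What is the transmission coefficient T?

T = 0.615

On each side the TISE gives plane waves with k = √(2m(E − V))/ℏ: k₁ = √(2·1·3.82) = 2.764, k₂ = √(2·1·0.21) = 0.6481.
Matching ψ and ψ′ at x = 0 gives r = (k₁ − k₂)/(k₁ + k₂), so R = r² = 0.3846 and T = 1 − R = 0.6154.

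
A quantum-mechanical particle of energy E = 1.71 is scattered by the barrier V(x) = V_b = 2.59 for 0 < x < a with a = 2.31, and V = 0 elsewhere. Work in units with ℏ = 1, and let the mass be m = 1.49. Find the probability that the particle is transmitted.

T = 0.00202

E < V_b: inside the barrier ψ ∝ e^{±κx} with κ = √(2m(V_b − E))/ℏ = 1.619.
κa = 3.741, sinh(κa) = 21.05.
Matching ψ, ψ′ at both faces gives T = [1 + V_b² sinh²(κa) / (4E(V_b − E))]⁻¹ = 1/495.0 = 0.00202.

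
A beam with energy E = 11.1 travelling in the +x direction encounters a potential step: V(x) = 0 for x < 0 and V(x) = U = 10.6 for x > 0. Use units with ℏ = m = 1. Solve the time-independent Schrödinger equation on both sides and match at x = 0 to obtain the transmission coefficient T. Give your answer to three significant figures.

The wavenumbers are k₁ = √(2mE)/ℏ = 4.712 on the left and k₂ = √(2m(E − U))/ℏ = 1.000 on the right.
Continuity of ψ and ψ′ at the step yields the reflection amplitude r = (k₁ − k₂)/(k₁ + k₂) = 0.6498; thus R = |r|² = 0.4223, T = 0.5777.

T = 0.578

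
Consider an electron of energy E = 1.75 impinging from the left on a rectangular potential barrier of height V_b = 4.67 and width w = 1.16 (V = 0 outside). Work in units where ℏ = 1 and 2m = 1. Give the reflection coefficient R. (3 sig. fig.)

Since E < V_b the interior solution is evanescent with decay constant κ = √(2m(V_b − E))/ℏ = 1.709.
κw = 1.982, sinh(κw) = 3.560.
Matching ψ, ψ′ at both faces gives T = [1 + V_b² sinh²(κw) / (4E(V_b − E))]⁻¹ = 1/14.53 = 0.0688.
R = 1 − T = 0.931.

R = 0.931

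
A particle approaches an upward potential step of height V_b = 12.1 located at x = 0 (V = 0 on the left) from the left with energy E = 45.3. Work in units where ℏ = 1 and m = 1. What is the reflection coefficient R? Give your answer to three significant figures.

The wavenumbers are k₁ = √(2mE)/ℏ = 9.518 on the left and k₂ = √(2m(E − V_b))/ℏ = 8.149 on the right.
Continuity of ψ and ψ′ at the step yields the reflection amplitude r = (k₁ − k₂)/(k₁ + k₂) = 0.07753; thus R = |r|² = 0.006011, T = 0.9940.

R = 0.00601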